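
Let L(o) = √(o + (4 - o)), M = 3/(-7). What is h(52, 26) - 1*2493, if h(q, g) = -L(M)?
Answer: -2495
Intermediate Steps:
M = -3/7 (M = 3*(-⅐) = -3/7 ≈ -0.42857)
L(o) = 2 (L(o) = √4 = 2)
h(q, g) = -2 (h(q, g) = -1*2 = -2)
h(52, 26) - 1*2493 = -2 - 1*2493 = -2 - 2493 = -2495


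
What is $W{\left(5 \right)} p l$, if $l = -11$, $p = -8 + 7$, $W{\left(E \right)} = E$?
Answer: $55$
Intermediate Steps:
$p = -1$
$W{\left(5 \right)} p l = 5 \left(-1\right) \left(-11\right) = \left(-5\right) \left(-11\right) = 55$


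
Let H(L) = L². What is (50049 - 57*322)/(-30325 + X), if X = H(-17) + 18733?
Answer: -31695/11303 ≈ -2.8041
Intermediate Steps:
X = 19022 (X = (-17)² + 18733 = 289 + 18733 = 19022)
(50049 - 57*322)/(-30325 + X) = (50049 - 57*322)/(-30325 + 19022) = (50049 - 18354)/(-11303) = 31695*(-1/11303) = -31695/11303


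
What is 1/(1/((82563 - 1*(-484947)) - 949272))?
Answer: -381762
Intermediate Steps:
1/(1/((82563 - 1*(-484947)) - 949272)) = 1/(1/((82563 + 484947) - 949272)) = 1/(1/(567510 - 949272)) = 1/(1/(-381762)) = 1/(-1/381762) = -381762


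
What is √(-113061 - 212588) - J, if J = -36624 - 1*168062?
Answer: 204686 + I*√325649 ≈ 2.0469e+5 + 570.66*I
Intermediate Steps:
J = -204686 (J = -36624 - 168062 = -204686)
√(-113061 - 212588) - J = √(-113061 - 212588) - 1*(-204686) = √(-325649) + 204686 = I*√325649 + 204686 = 204686 + I*√325649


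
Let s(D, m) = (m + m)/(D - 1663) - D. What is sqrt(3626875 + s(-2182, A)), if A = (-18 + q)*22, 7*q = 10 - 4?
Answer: sqrt(105158061736721)/5383 ≈ 1905.0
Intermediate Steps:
q = 6/7 (q = (10 - 4)/7 = (1/7)*6 = 6/7 ≈ 0.85714)
A = -2640/7 (A = (-18 + 6/7)*22 = -120/7*22 = -2640/7 ≈ -377.14)
s(D, m) = -D + 2*m/(-1663 + D) (s(D, m) = (2*m)/(-1663 + D) - D = 2*m/(-1663 + D) - D = -D + 2*m/(-1663 + D))
sqrt(3626875 + s(-2182, A)) = sqrt(3626875 + (-1*(-2182)**2 + 2*(-2640/7) + 1663*(-2182))/(-1663 - 2182)) = sqrt(3626875 + (-1*4761124 - 5280/7 - 3628666)/(-3845)) = sqrt(3626875 - (-4761124 - 5280/7 - 3628666)/3845) = sqrt(3626875 - 1/3845*(-58733810/7)) = sqrt(3626875 + 11746762/5383) = sqrt(19535214887/5383) = sqrt(105158061736721)/5383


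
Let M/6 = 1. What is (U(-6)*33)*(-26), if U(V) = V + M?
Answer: 0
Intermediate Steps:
M = 6 (M = 6*1 = 6)
U(V) = 6 + V (U(V) = V + 6 = 6 + V)
(U(-6)*33)*(-26) = ((6 - 6)*33)*(-26) = (0*33)*(-26) = 0*(-26) = 0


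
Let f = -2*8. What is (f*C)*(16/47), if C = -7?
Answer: 1792/47 ≈ 38.128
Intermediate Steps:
f = -16
(f*C)*(16/47) = (-16*(-7))*(16/47) = 112*(16*(1/47)) = 112*(16/47) = 1792/47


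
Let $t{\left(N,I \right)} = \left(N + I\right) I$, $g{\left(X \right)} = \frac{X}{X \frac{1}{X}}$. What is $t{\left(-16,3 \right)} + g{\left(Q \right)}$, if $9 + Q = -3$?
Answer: $-51$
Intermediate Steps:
$Q = -12$ ($Q = -9 - 3 = -12$)
$g{\left(X \right)} = X$ ($g{\left(X \right)} = \frac{X}{1} = X 1 = X$)
$t{\left(N,I \right)} = I \left(I + N\right)$ ($t{\left(N,I \right)} = \left(I + N\right) I = I \left(I + N\right)$)
$t{\left(-16,3 \right)} + g{\left(Q \right)} = 3 \left(3 - 16\right) - 12 = 3 \left(-13\right) - 12 = -39 - 12 = -51$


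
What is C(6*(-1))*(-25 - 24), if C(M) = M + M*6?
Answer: 2058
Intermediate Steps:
C(M) = 7*M (C(M) = M + 6*M = 7*M)
C(6*(-1))*(-25 - 24) = (7*(6*(-1)))*(-25 - 24) = (7*(-6))*(-49) = -42*(-49) = 2058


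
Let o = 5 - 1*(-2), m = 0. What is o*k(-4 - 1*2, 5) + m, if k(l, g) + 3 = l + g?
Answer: -28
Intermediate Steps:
o = 7 (o = 5 + 2 = 7)
k(l, g) = -3 + g + l (k(l, g) = -3 + (l + g) = -3 + (g + l) = -3 + g + l)
o*k(-4 - 1*2, 5) + m = 7*(-3 + 5 + (-4 - 1*2)) + 0 = 7*(-3 + 5 + (-4 - 2)) + 0 = 7*(-3 + 5 - 6) + 0 = 7*(-4) + 0 = -28 + 0 = -28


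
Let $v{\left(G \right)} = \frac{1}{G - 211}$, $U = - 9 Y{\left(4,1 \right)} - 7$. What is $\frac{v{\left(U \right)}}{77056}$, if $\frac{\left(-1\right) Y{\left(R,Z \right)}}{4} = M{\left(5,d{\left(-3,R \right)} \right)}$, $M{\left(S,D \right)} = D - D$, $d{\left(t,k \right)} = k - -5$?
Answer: $- \frac{1}{16798208} \approx -5.953 \cdot 10^{-8}$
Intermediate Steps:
$d{\left(t,k \right)} = 5 + k$ ($d{\left(t,k \right)} = k + 5 = 5 + k$)
$M{\left(S,D \right)} = 0$
$Y{\left(R,Z \right)} = 0$ ($Y{\left(R,Z \right)} = \left(-4\right) 0 = 0$)
$U = -7$ ($U = \left(-9\right) 0 - 7 = 0 - 7 = -7$)
$v{\left(G \right)} = \frac{1}{-211 + G}$
$\frac{v{\left(U \right)}}{77056} = \frac{1}{\left(-211 - 7\right) 77056} = \frac{1}{-218} \cdot \frac{1}{77056} = \left(- \frac{1}{218}\right) \frac{1}{77056} = - \frac{1}{16798208}$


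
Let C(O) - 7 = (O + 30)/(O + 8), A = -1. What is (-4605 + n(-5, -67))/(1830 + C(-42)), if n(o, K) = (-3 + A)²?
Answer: -78013/31235 ≈ -2.4976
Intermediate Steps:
C(O) = 7 + (30 + O)/(8 + O) (C(O) = 7 + (O + 30)/(O + 8) = 7 + (30 + O)/(8 + O))
n(o, K) = 16 (n(o, K) = (-3 - 1)² = (-4)² = 16)
(-4605 + n(-5, -67))/(1830 + C(-42)) = (-4605 + 16)/(1830 + 2*(43 + 4*(-42))/(8 - 42)) = -4589/(1830 + 2*(43 - 168)/(-34)) = -4589/(1830 + 2*(-1/34)*(-125)) = -4589/(1830 + 125/17) = -4589/31235/17 = -4589*17/31235 = -78013/31235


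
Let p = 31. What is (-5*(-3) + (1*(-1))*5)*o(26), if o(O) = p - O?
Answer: 50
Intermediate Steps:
o(O) = 31 - O
(-5*(-3) + (1*(-1))*5)*o(26) = (-5*(-3) + (1*(-1))*5)*(31 - 1*26) = (15 - 1*5)*(31 - 26) = (15 - 5)*5 = 10*5 = 50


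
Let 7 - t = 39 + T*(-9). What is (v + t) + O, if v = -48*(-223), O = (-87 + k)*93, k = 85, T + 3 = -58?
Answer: 9937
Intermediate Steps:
T = -61 (T = -3 - 58 = -61)
O = -186 (O = (-87 + 85)*93 = -2*93 = -186)
v = 10704
t = -581 (t = 7 - (39 - 61*(-9)) = 7 - (39 + 549) = 7 - 1*588 = 7 - 588 = -581)
(v + t) + O = (10704 - 581) - 186 = 10123 - 186 = 9937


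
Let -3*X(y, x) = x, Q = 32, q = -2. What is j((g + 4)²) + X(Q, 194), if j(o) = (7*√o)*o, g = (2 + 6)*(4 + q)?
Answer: 167806/3 ≈ 55935.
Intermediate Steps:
X(y, x) = -x/3
g = 16 (g = (2 + 6)*(4 - 2) = 8*2 = 16)
j(o) = 7*o^(3/2)
j((g + 4)²) + X(Q, 194) = 7*((16 + 4)²)^(3/2) - ⅓*194 = 7*(20²)^(3/2) - 194/3 = 7*400^(3/2) - 194/3 = 7*8000 - 194/3 = 56000 - 194/3 = 167806/3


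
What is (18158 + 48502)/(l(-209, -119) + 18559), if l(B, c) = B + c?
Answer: 22220/6077 ≈ 3.6564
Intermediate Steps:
(18158 + 48502)/(l(-209, -119) + 18559) = (18158 + 48502)/((-209 - 119) + 18559) = 66660/(-328 + 18559) = 66660/18231 = 66660*(1/18231) = 22220/6077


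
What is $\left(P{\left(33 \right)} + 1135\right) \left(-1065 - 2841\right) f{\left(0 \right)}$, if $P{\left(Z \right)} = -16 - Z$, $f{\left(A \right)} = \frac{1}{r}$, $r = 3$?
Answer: $-1413972$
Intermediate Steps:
$f{\left(A \right)} = \frac{1}{3}$
$\left(P{\left(33 \right)} + 1135\right) \left(-1065 - 2841\right) f{\left(0 \right)} = \left(\left(-16 - 33\right) + 1135\right) \left(-1065 - 2841\right) \frac{1}{3} = \left(\left(-16 - 33\right) + 1135\right) \left(-3906\right) \frac{1}{3} = \left(-49 + 1135\right) \left(-3906\right) \frac{1}{3} = 1086 \left(-3906\right) \frac{1}{3} = \left(-4241916\right) \frac{1}{3} = -1413972$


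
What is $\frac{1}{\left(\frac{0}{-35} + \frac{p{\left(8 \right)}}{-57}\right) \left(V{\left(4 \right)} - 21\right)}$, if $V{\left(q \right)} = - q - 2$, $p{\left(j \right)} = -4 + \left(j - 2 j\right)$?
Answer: $- \frac{19}{108} \approx -0.17593$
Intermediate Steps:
$p{\left(j \right)} = -4 - j$
$V{\left(q \right)} = -2 - q$
$\frac{1}{\left(\frac{0}{-35} + \frac{p{\left(8 \right)}}{-57}\right) \left(V{\left(4 \right)} - 21\right)} = \frac{1}{\left(\frac{0}{-35} + \frac{-4 - 8}{-57}\right) \left(\left(-2 - 4\right) - 21\right)} = \frac{1}{\left(0 \left(- \frac{1}{35}\right) + \left(-4 - 8\right) \left(- \frac{1}{57}\right)\right) \left(\left(-2 - 4\right) - 21\right)} = \frac{1}{\left(0 - - \frac{4}{19}\right) \left(-6 - 21\right)} = \frac{1}{\left(0 + \frac{4}{19}\right) \left(-27\right)} = \frac{1}{\frac{4}{19} \left(-27\right)} = \frac{1}{- \frac{108}{19}} = - \frac{19}{108}$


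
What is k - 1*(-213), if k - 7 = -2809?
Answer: -2589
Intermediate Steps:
k = -2802 (k = 7 - 2809 = -2802)
k - 1*(-213) = -2802 - 1*(-213) = -2802 + 213 = -2589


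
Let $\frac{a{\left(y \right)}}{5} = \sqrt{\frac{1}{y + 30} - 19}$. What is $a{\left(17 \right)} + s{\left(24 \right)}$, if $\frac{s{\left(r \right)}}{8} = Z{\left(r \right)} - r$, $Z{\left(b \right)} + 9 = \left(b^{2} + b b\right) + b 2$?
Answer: $9336 + \frac{10 i \sqrt{10481}}{47} \approx 9336.0 + 21.782 i$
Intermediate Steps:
$a{\left(y \right)} = 5 \sqrt{-19 + \frac{1}{30 + y}}$ ($a{\left(y \right)} = 5 \sqrt{\frac{1}{y + 30} - 19} = 5 \sqrt{\frac{1}{30 + y} - 19} = 5 \sqrt{-19 + \frac{1}{30 + y}}$)
$Z{\left(b \right)} = -9 + 2 b + 2 b^{2}$ ($Z{\left(b \right)} = -9 + \left(\left(b^{2} + b b\right) + b 2\right) = -9 + \left(\left(b^{2} + b^{2}\right) + 2 b\right) = -9 + \left(2 b^{2} + 2 b\right) = -9 + \left(2 b + 2 b^{2}\right) = -9 + 2 b + 2 b^{2}$)
$s{\left(r \right)} = -72 + 8 r + 16 r^{2}$ ($s{\left(r \right)} = 8 \left(\left(-9 + 2 r + 2 r^{2}\right) - r\right) = 8 \left(-9 + r + 2 r^{2}\right) = -72 + 8 r + 16 r^{2}$)
$a{\left(17 \right)} + s{\left(24 \right)} = 5 \sqrt{\frac{-569 - 323}{30 + 17}} + \left(-72 + 8 \cdot 24 + 16 \cdot 24^{2}\right) = 5 \sqrt{\frac{-569 - 323}{47}} + \left(-72 + 192 + 16 \cdot 576\right) = 5 \sqrt{\frac{1}{47} \left(-892\right)} + \left(-72 + 192 + 9216\right) = 5 \sqrt{- \frac{892}{47}} + 9336 = 5 \frac{2 i \sqrt{10481}}{47} + 9336 = \frac{10 i \sqrt{10481}}{47} + 9336 = 9336 + \frac{10 i \sqrt{10481}}{47}$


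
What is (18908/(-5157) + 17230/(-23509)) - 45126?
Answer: -5471425173320/121235913 ≈ -45130.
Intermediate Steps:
(18908/(-5157) + 17230/(-23509)) - 45126 = (18908*(-1/5157) + 17230*(-1/23509)) - 45126 = (-18908/5157 - 17230/23509) - 45126 = -533363282/121235913 - 45126 = -5471425173320/121235913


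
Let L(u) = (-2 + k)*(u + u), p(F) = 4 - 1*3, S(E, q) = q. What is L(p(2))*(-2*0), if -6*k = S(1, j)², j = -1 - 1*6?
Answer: 0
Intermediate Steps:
j = -7 (j = -1 - 6 = -7)
p(F) = 1 (p(F) = 4 - 3 = 1)
k = -49/6 (k = -⅙*(-7)² = -⅙*49 = -49/6 ≈ -8.1667)
L(u) = -61*u/3 (L(u) = (-2 - 49/6)*(u + u) = -61*u/3)
L(p(2))*(-2*0) = (-61/3*1)*(-2*0) = -61/3*0 = 0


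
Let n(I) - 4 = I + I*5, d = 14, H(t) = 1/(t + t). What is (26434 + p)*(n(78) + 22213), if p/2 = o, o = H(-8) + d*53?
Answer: 5066535955/8 ≈ 6.3332e+8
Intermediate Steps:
H(t) = 1/(2*t)
n(I) = 4 + 6*I (n(I) = 4 + (I + I*5) = 4 + (I + 5*I) = 4 + 6*I)
o = 11871/16 (o = (1/2)/(-8) + 14*53 = (1/2)*(-1/8) + 742 = -1/16 + 742 = 11871/16 ≈ 741.94)
p = 11871/8 (p = 2*(11871/16) = 11871/8 ≈ 1483.9)
(26434 + p)*(n(78) + 22213) = (26434 + 11871/8)*((4 + 6*78) + 22213) = 223343*((4 + 468) + 22213)/8 = 223343*(472 + 22213)/8 = (223343/8)*22685 = 5066535955/8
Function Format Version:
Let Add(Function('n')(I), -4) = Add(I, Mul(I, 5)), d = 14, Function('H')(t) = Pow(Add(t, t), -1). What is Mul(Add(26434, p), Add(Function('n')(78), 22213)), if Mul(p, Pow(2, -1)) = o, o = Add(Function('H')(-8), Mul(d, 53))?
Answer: Rational(5066535955, 8) ≈ 6.3332e+8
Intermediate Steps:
Function('H')(t) = Mul(Rational(1, 2), Pow(t, -1)) (Function('H')(t) = Pow(Mul(2, t), -1) = Mul(Rational(1, 2), Pow(t, -1)))
Function('n')(I) = Add(4, Mul(6, I)) (Function('n')(I) = Add(4, Add(I, Mul(I, 5))) = Add(4, Add(I, Mul(5, I))) = Add(4, Mul(6, I)))
o = Rational(11871, 16) (o = Add(Mul(Rational(1, 2), Pow(-8, -1)), Mul(14, 53)) = Add(Mul(Rational(1, 2), Rational(-1, 8)), 742) = Add(Rational(-1, 16), 742) = Rational(11871, 16) ≈ 741.94)
p = Rational(11871, 8) (p = Mul(2, Rational(11871, 16)) = Rational(11871, 8) ≈ 1483.9)
Mul(Add(26434, p), Add(Function('n')(78), 22213)) = Mul(Add(26434, Rational(11871, 8)), Add(Add(4, Mul(6, 78)), 22213)) = Mul(Rational(223343, 8), Add(Add(4, 468), 22213)) = Mul(Rational(223343, 8), Add(472, 22213)) = Mul(Rational(223343, 8), 22685) = Rational(5066535955, 8)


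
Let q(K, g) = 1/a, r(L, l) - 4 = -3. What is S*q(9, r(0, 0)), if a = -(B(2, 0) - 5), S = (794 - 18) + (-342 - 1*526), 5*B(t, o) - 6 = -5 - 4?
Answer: -115/7 ≈ -16.429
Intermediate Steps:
B(t, o) = -⅗ (B(t, o) = 6/5 + (-5 - 4)/5 = 6/5 + (⅕)*(-9) = 6/5 - 9/5 = -⅗)
r(L, l) = 1 (r(L, l) = 4 - 3 = 1)
S = -92 (S = 776 + (-342 - 526) = 776 - 868 = -92)
a = 28/5 (a = -(-⅗ - 5) = -1*(-28/5) = 28/5 ≈ 5.6000)
q(K, g) = 5/28 (q(K, g) = 1/(28/5) = 5/28)
S*q(9, r(0, 0)) = -92*5/28 = -115/7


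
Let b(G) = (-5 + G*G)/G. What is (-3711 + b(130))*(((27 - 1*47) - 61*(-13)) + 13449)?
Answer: -50929529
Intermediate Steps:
b(G) = (-5 + G²)/G
(-3711 + b(130))*(((27 - 1*47) - 61*(-13)) + 13449) = (-3711 + (130 - 5/130))*(((27 - 1*47) - 61*(-13)) + 13449) = (-3711 + (130 - 5*1/130))*(((27 - 47) + 793) + 13449) = (-3711 + (130 - 1/26))*((-20 + 793) + 13449) = (-3711 + 3379/26)*(773 + 13449) = -93107/26*14222 = -50929529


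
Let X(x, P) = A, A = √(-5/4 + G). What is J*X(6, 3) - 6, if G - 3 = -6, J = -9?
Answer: -6 - 9*I*√17/2 ≈ -6.0 - 18.554*I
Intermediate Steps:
G = -3 (G = 3 - 6 = -3)
A = I*√17/2 (A = √(-5/4 - 3) = √(-17/4) = I*√17/2 ≈ 2.0616*I)
X(x, P) = I*√17/2
J*X(6, 3) - 6 = -9*I*√17/2 - 6 = -6 - 9*I*√17/2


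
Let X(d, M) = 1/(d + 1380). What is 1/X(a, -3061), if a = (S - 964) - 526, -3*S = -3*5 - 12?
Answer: -101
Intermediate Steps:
S = 9 (S = -(-3*5 - 12)/3 = -(-15 - 12)/3 = -⅓*(-27) = 9)
a = -1481 (a = (9 - 964) - 526 = -955 - 526 = -1481)
X(d, M) = 1/(1380 + d)
1/X(a, -3061) = 1/(1/(1380 - 1481)) = 1/(1/(-101)) = 1/(-1/101) = -101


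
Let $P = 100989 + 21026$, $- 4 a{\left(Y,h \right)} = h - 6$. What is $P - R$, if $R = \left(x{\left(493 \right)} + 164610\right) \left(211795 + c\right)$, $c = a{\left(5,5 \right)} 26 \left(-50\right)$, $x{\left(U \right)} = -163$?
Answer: $-34775485075$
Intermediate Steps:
$a{\left(Y,h \right)} = \frac{3}{2} - \frac{h}{4}$ ($a{\left(Y,h \right)} = - \frac{h - 6}{4} = - \frac{-6 + h}{4} = \frac{3}{2} - \frac{h}{4}$)
$c = -325$ ($c = \left(\frac{3}{2} - \frac{5}{4}\right) 26 \left(-50\right) = \frac{1}{4} \cdot 26 \left(-50\right) = \frac{13}{2} \left(-50\right) = -325$)
$R = 34775607090$ ($R = \left(-163 + 164610\right) \left(211795 - 325\right) = 164447 \cdot 211470 = 34775607090$)
$P = 122015$
$P - R = 122015 - 34775607090 = -34775485075$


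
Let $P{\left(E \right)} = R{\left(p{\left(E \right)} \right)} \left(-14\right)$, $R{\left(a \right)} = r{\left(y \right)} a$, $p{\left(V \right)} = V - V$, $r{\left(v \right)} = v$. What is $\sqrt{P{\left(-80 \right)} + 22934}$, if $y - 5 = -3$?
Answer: $\sqrt{22934} \approx 151.44$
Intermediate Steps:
$y = 2$ ($y = 5 - 3 = 2$)
$p{\left(V \right)} = 0$
$R{\left(a \right)} = 2 a$
$P{\left(E \right)} = 0$ ($P{\left(E \right)} = 2 \cdot 0 \left(-14\right) = 0 \left(-14\right) = 0$)
$\sqrt{P{\left(-80 \right)} + 22934} = \sqrt{0 + 22934} = \sqrt{22934}$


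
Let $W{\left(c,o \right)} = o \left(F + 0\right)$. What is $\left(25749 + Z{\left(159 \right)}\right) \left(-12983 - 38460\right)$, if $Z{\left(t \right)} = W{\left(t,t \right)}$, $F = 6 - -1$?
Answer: $-1381861866$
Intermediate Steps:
$F = 7$ ($F = 6 + 1 = 7$)
$W{\left(c,o \right)} = 7 o$ ($W{\left(c,o \right)} = o \left(7 + 0\right) = o 7 = 7 o$)
$Z{\left(t \right)} = 7 t$
$\left(25749 + Z{\left(159 \right)}\right) \left(-12983 - 38460\right) = \left(25749 + 7 \cdot 159\right) \left(-12983 - 38460\right) = \left(25749 + 1113\right) \left(-51443\right) = 26862 \left(-51443\right) = -1381861866$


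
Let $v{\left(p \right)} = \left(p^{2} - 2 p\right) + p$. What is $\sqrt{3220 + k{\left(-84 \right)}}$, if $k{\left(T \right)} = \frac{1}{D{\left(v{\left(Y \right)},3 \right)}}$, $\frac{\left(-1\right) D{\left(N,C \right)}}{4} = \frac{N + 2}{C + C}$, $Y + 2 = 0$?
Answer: $\frac{\sqrt{51517}}{4} \approx 56.743$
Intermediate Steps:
$Y = -2$ ($Y = -2 + 0 = -2$)
$v{\left(p \right)} = p^{2} - p$
$D{\left(N,C \right)} = - \frac{2 \left(2 + N\right)}{C}$ ($D{\left(N,C \right)} = - 4 \frac{N + 2}{C + C} = - 4 \frac{2 + N}{2 C} = - \frac{2 \left(2 + N\right)}{C}$)
$k{\left(T \right)} = - \frac{3}{16}$ ($k{\left(T \right)} = \frac{1}{2 \cdot \frac{1}{3} \left(-2 - - 2 \left(-1 - 2\right)\right)} = \frac{1}{2 \cdot \frac{1}{3} \left(-2 - \left(-2\right) \left(-3\right)\right)} = \frac{1}{2 \cdot \frac{1}{3} \left(-2 - 6\right)} = \frac{1}{2 \cdot \frac{1}{3} \left(-8\right)} = \frac{1}{- \frac{16}{3}} = - \frac{3}{16}$)
$\sqrt{3220 + k{\left(-84 \right)}} = \sqrt{3220 - \frac{3}{16}} = \sqrt{\frac{51517}{16}} = \frac{\sqrt{51517}}{4}$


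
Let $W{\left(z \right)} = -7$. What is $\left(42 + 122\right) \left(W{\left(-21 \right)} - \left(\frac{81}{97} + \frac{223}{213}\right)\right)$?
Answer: $- \frac{30095804}{20661} \approx -1456.6$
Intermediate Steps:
$\left(42 + 122\right) \left(W{\left(-21 \right)} - \left(\frac{81}{97} + \frac{223}{213}\right)\right) = \left(42 + 122\right) \left(-7 - \left(\frac{81}{97} + \frac{223}{213}\right)\right) = 164 \left(-7 - \frac{38884}{20661}\right) = 164 \left(- \frac{183511}{20661}\right) = - \frac{30095804}{20661}$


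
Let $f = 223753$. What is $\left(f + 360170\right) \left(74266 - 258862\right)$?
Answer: $-107789850108$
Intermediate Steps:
$\left(f + 360170\right) \left(74266 - 258862\right) = \left(223753 + 360170\right) \left(74266 - 258862\right) = 583923 \left(-184596\right) = -107789850108$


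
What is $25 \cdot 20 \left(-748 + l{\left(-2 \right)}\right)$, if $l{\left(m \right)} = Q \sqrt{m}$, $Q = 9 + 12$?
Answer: $-374000 + 10500 i \sqrt{2} \approx -3.74 \cdot 10^{5} + 14849.0 i$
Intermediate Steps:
$Q = 21$
$l{\left(m \right)} = 21 \sqrt{m}$
$25 \cdot 20 \left(-748 + l{\left(-2 \right)}\right) = 25 \cdot 20 \left(-748 + 21 \sqrt{-2}\right) = 500 \left(-748 + 21 i \sqrt{2}\right) = -374000 + 10500 i \sqrt{2}$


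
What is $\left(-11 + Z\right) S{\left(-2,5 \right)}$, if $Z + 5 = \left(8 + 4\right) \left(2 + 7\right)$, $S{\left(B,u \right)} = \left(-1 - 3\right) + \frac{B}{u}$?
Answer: $- \frac{2024}{5} \approx -404.8$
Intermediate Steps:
$S{\left(B,u \right)} = -4 + \frac{B}{u}$
$Z = 103$ ($Z = -5 + \left(8 + 4\right) \left(2 + 7\right) = -5 + 12 \cdot 9 = -5 + 108 = 103$)
$\left(-11 + Z\right) S{\left(-2,5 \right)} = \left(-11 + 103\right) \left(-4 - \frac{2}{5}\right) = 92 \left(-4 - \frac{2}{5}\right) = 92 \left(- \frac{22}{5}\right) = - \frac{2024}{5}$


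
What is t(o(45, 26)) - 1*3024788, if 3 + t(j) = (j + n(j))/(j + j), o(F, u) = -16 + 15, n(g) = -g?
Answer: -3024791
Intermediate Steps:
o(F, u) = -1
t(j) = -3 (t(j) = -3 + (j - j)/(j + j) = -3 + 0/((2*j)) = -3 + 0*(1/(2*j)) = -3 + 0 = -3)
t(o(45, 26)) - 1*3024788 = -3 - 1*3024788 = -3 - 3024788 = -3024791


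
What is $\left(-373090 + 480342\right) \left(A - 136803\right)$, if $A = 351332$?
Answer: $23008664308$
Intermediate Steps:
$\left(-373090 + 480342\right) \left(A - 136803\right) = \left(-373090 + 480342\right) \left(351332 - 136803\right) = 107252 \cdot 214529 = 23008664308$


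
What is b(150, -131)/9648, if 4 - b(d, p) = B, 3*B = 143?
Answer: -131/28944 ≈ -0.0045260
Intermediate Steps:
B = 143/3 (B = (1/3)*143 = 143/3 ≈ 47.667)
b(d, p) = -131/3 (b(d, p) = 4 - 1*143/3 = 4 - 143/3 = -131/3)
b(150, -131)/9648 = -131/3/9648 = -131/3*1/9648 = -131/28944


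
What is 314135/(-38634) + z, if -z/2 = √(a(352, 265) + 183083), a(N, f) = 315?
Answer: -314135/38634 - 2*√183398 ≈ -864.63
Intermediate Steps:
z = -2*√183398 (z = -2*√(315 + 183083) = -2*√183398 ≈ -856.50)
314135/(-38634) + z = 314135/(-38634) - 2*√183398 = 314135*(-1/38634) - 2*√183398 = -314135/38634 - 2*√183398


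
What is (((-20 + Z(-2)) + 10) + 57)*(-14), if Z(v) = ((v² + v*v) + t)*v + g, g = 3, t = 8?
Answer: -252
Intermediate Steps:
Z(v) = 3 + v*(8 + 2*v²) (Z(v) = ((v² + v*v) + 8)*v + 3 = ((v² + v²) + 8)*v + 3 = (2*v² + 8)*v + 3 = (8 + 2*v²)*v + 3 = v*(8 + 2*v²) + 3 = 3 + v*(8 + 2*v²))
(((-20 + Z(-2)) + 10) + 57)*(-14) = (((-20 + (3 + 2*(-2)³ + 8*(-2))) + 10) + 57)*(-14) = (((-20 + (3 + 2*(-8) - 16)) + 10) + 57)*(-14) = (((-20 + (3 - 16 - 16)) + 10) + 57)*(-14) = (((-20 - 29) + 10) + 57)*(-14) = ((-49 + 10) + 57)*(-14) = (-39 + 57)*(-14) = 18*(-14) = -252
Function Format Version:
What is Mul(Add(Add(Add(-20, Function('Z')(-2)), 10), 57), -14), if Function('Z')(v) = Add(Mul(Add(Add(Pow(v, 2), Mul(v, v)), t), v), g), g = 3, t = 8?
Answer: -252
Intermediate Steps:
Function('Z')(v) = Add(3, Mul(v, Add(8, Mul(2, Pow(v, 2))))) (Function('Z')(v) = Add(Mul(Add(Add(Pow(v, 2), Mul(v, v)), 8), v), 3) = Add(Mul(Add(Add(Pow(v, 2), Pow(v, 2)), 8), v), 3) = Add(Mul(Add(Mul(2, Pow(v, 2)), 8), v), 3) = Add(Mul(Add(8, Mul(2, Pow(v, 2))), v), 3) = Add(Mul(v, Add(8, Mul(2, Pow(v, 2)))), 3) = Add(3, Mul(v, Add(8, Mul(2, Pow(v, 2))))))
Mul(Add(Add(Add(-20, Function('Z')(-2)), 10), 57), -14) = Mul(Add(Add(Add(-20, Add(3, Mul(2, Pow(-2, 3)), Mul(8, -2))), 10), 57), -14) = Mul(Add(Add(Add(-20, Add(3, Mul(2, -8), -16)), 10), 57), -14) = Mul(Add(Add(Add(-20, Add(3, -16, -16)), 10), 57), -14) = Mul(Add(Add(Add(-20, -29), 10), 57), -14) = Mul(Add(Add(-49, 10), 57), -14) = Mul(Add(-39, 57), -14) = Mul(18, -14) = -252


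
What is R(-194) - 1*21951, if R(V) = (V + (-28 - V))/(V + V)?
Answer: -2129240/97 ≈ -21951.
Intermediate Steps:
R(V) = -14/V (R(V) = -28*1/(2*V) = -14/V)
R(-194) - 1*21951 = -14/(-194) - 1*21951 = -14*(-1/194) - 21951 = 7/97 - 21951 = -2129240/97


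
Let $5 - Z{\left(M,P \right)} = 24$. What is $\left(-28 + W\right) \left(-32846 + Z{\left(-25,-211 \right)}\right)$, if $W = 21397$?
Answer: $-702292185$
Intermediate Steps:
$Z{\left(M,P \right)} = -19$ ($Z{\left(M,P \right)} = 5 - 24 = -19$)
$\left(-28 + W\right) \left(-32846 + Z{\left(-25,-211 \right)}\right) = \left(-28 + 21397\right) \left(-32846 - 19\right) = 21369 \left(-32865\right) = -702292185$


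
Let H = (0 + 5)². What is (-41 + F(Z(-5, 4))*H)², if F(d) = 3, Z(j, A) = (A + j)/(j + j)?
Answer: 1156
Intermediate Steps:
Z(j, A) = (A + j)/(2*j) (Z(j, A) = (A + j)/((2*j)) = (A + j)*(1/(2*j)) = (A + j)/(2*j))
H = 25 (H = 5² = 25)
(-41 + F(Z(-5, 4))*H)² = (-41 + 3*25)² = (-41 + 75)² = 34² = 1156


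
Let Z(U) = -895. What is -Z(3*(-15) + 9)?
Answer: 895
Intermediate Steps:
-Z(3*(-15) + 9) = -1*(-895) = 895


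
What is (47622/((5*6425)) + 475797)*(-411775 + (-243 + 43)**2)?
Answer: -227303625319137/1285 ≈ -1.7689e+11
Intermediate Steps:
(47622/((5*6425)) + 475797)*(-411775 + (-243 + 43)**2) = (47622/32125 + 475797)*(-411775 + (-200)**2) = (47622*(1/32125) + 475797)*(-411775 + 40000) = (47622/32125 + 475797)*(-371775) = (15285026247/32125)*(-371775) = -227303625319137/1285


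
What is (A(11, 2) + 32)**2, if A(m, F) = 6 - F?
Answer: 1296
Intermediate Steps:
(A(11, 2) + 32)**2 = ((6 - 1*2) + 32)**2 = ((6 - 2) + 32)**2 = (4 + 32)**2 = 36**2 = 1296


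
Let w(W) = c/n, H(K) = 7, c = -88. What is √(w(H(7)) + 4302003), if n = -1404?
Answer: 5*√2355604797/117 ≈ 2074.1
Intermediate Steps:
w(W) = 22/351 (w(W) = -88/(-1404) = -88*(-1/1404) = 22/351)
√(w(H(7)) + 4302003) = √(22/351 + 4302003) = √(1510003075/351) = 5*√2355604797/117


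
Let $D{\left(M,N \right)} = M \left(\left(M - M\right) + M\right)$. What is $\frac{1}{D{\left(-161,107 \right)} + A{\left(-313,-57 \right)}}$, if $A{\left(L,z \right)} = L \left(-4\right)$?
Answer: $\frac{1}{27173} \approx 3.6801 \cdot 10^{-5}$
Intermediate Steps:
$D{\left(M,N \right)} = M^{2}$ ($D{\left(M,N \right)} = M \left(0 + M\right) = M M = M^{2}$)
$A{\left(L,z \right)} = - 4 L$
$\frac{1}{D{\left(-161,107 \right)} + A{\left(-313,-57 \right)}} = \frac{1}{\left(-161\right)^{2} - -1252} = \frac{1}{25921 + 1252} = \frac{1}{27173}$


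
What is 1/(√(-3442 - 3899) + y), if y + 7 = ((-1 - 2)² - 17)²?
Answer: 19/3530 - I*√7341/10590 ≈ 0.0053824 - 0.0080906*I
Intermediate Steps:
y = 57 (y = -7 + ((-1 - 2)² - 17)² = -7 + ((-3)² - 17)² = -7 + (9 - 17)² = -7 + (-8)² = -7 + 64 = 57)
1/(√(-3442 - 3899) + y) = 1/(√(-3442 - 3899) + 57) = 1/(√(-7341) + 57) = 1/(I*√7341 + 57) = 1/(57 + I*√7341)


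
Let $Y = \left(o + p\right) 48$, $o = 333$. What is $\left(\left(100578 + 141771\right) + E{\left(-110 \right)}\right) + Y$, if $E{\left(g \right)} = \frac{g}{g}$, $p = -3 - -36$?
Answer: $259918$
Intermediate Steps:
$p = 33$ ($p = -3 + 36 = 33$)
$E{\left(g \right)} = 1$
$Y = 17568$ ($Y = \left(333 + 33\right) 48 = 366 \cdot 48 = 17568$)
$\left(\left(100578 + 141771\right) + E{\left(-110 \right)}\right) + Y = \left(\left(100578 + 141771\right) + 1\right) + 17568 = \left(242349 + 1\right) + 17568 = 242350 + 17568 = 259918$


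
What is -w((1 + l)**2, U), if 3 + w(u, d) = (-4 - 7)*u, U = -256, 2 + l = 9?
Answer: 707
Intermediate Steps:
l = 7 (l = -2 + 9 = 7)
w(u, d) = -3 - 11*u (w(u, d) = -3 + (-4 - 7)*u = -3 - 11*u)
-w((1 + l)**2, U) = -(-3 - 11*(1 + 7)**2) = -(-3 - 11*8**2) = -(-3 - 11*64) = -(-3 - 704) = -1*(-707) = 707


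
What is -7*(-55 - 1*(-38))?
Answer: 119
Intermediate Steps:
-7*(-55 - 1*(-38)) = -7*(-55 + 38) = -7*(-17) = 119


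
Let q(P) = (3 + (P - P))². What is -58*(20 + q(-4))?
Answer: -1682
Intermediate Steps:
q(P) = 9 (q(P) = (3 + 0)² = 3² = 9)
-58*(20 + q(-4)) = -58*(20 + 9) = -58*29 = -1682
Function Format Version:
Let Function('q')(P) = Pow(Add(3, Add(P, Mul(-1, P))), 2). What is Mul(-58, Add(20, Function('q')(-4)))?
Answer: -1682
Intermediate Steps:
Function('q')(P) = 9 (Function('q')(P) = Pow(Add(3, 0), 2) = Pow(3, 2) = 9)
Mul(-58, Add(20, Function('q')(-4))) = Mul(-58, Add(20, 9)) = Mul(-58, 29) = -1682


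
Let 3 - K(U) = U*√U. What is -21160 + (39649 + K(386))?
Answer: 18492 - 386*√386 ≈ 10908.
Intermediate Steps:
K(U) = 3 - U^(3/2) (K(U) = 3 - U*√U = 3 - U^(3/2))
-21160 + (39649 + K(386)) = -21160 + (39649 + (3 - 386^(3/2))) = -21160 + (39649 + (3 - 386*√386)) = -21160 + (39652 - 386*√386) = 18492 - 386*√386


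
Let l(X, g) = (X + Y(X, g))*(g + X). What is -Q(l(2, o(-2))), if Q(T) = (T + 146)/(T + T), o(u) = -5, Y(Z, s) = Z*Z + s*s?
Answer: 53/186 ≈ 0.28495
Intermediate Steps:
Y(Z, s) = Z² + s²
l(X, g) = (X + g)*(X + X² + g²) (l(X, g) = (X + (X² + g²))*(g + X) = (X + X² + g²)*(X + g) = (X + g)*(X + X² + g²))
Q(T) = (146 + T)/(2*T) (Q(T) = (146 + T)/((2*T)) = (146 + T)*(1/(2*T)) = (146 + T)/(2*T))
-Q(l(2, o(-2))) = -(146 + (2² + 2*(-5) + 2*(2² + (-5)²) - 5*(2² + (-5)²)))/(2*(2² + 2*(-5) + 2*(2² + (-5)²) - 5*(2² + (-5)²))) = -(146 + (4 - 10 + 2*(4 + 25) - 5*(4 + 25)))/(2*(4 - 10 + 2*(4 + 25) - 5*(4 + 25))) = -(146 + (4 - 10 + 2*29 - 5*29))/(2*(4 - 10 + 2*29 - 5*29)) = -(146 + (4 - 10 + 58 - 145))/(2*(4 - 10 + 58 - 145)) = -(146 - 93)/(2*(-93)) = -(-1)*53/(2*93) = -1*(-53/186) = 53/186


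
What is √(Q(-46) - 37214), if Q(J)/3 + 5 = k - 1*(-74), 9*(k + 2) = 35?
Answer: 2*I*√83253/3 ≈ 192.36*I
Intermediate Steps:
k = 17/9 (k = -2 + (⅑)*35 = -2 + 35/9 = 17/9 ≈ 1.8889)
Q(J) = 638/3 (Q(J) = -15 + 3*(17/9 - 1*(-74)) = -15 + 3*(17/9 + 74) = -15 + 3*(683/9) = -15 + 683/3 = 638/3)
√(Q(-46) - 37214) = √(638/3 - 37214) = √(-111004/3) = 2*I*√83253/3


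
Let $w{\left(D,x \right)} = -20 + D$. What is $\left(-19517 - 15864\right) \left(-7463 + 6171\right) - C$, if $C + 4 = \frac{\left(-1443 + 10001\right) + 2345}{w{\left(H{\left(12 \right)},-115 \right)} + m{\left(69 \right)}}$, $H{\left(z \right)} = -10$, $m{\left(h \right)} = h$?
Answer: $\frac{1782767081}{39} \approx 4.5712 \cdot 10^{7}$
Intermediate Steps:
$C = \frac{10747}{39}$ ($C = -4 + \frac{\left(-1443 + 10001\right) + 2345}{\left(-20 - 10\right) + 69} = -4 + \frac{8558 + 2345}{-30 + 69} = -4 + \frac{10903}{39} = \frac{10747}{39} \approx 275.56$)
$\left(-19517 - 15864\right) \left(-7463 + 6171\right) - C = \left(-19517 - 15864\right) \left(-7463 + 6171\right) - \frac{10747}{39} = \left(-35381\right) \left(-1292\right) - \frac{10747}{39} = 45712252 - \frac{10747}{39} = \frac{1782767081}{39}$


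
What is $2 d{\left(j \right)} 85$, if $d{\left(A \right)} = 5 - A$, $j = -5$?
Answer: $1700$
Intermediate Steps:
$2 d{\left(j \right)} 85 = 2 \left(5 - -5\right) 85 = 2 \left(5 + 5\right) 85 = 2 \cdot 10 \cdot 85 = 2 \cdot 850 = 1700$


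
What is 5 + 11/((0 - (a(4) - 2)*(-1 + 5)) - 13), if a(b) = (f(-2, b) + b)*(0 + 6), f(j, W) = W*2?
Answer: 1454/293 ≈ 4.9625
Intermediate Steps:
f(j, W) = 2*W
a(b) = 18*b (a(b) = (2*b + b)*(0 + 6) = (3*b)*6 = 18*b)
5 + 11/((0 - (a(4) - 2)*(-1 + 5)) - 13) = 5 + 11/((0 - (18*4 - 2)*(-1 + 5)) - 13) = 5 + 11/((0 - (72 - 2)*4) - 13) = 5 + 11/((0 - 70*4) - 13) = 5 + 11/((0 - 1*280) - 13) = 5 + 11/((0 - 280) - 13) = 5 + 11/(-280 - 13) = 5 + 11/(-293) = 5 - 1/293*11 = 5 - 11/293 = 1454/293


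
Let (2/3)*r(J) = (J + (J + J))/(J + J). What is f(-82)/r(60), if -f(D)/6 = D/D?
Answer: -8/3 ≈ -2.6667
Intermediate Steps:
r(J) = 9/4 (r(J) = 3*((J + (J + J))/(J + J))/2 = 3*((J + 2*J)/((2*J)))/2 = 3*((3*J)*(1/(2*J)))/2 = (3/2)*(3/2) = 9/4)
f(D) = -6 (f(D) = -6*D/D = -6*1 = -6)
f(-82)/r(60) = -6/9/4 = -6*4/9 = -8/3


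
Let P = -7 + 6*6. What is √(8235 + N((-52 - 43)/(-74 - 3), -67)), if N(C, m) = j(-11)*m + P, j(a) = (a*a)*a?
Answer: √97441 ≈ 312.16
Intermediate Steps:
j(a) = a³ (j(a) = a²*a = a³)
P = 29 (P = -7 + 36 = 29)
N(C, m) = 29 - 1331*m (N(C, m) = (-11)³*m + 29 = -1331*m + 29 = 29 - 1331*m)
√(8235 + N((-52 - 43)/(-74 - 3), -67)) = √(8235 + (29 - 1331*(-67))) = √(8235 + (29 + 89177)) = √(8235 + 89206) = √97441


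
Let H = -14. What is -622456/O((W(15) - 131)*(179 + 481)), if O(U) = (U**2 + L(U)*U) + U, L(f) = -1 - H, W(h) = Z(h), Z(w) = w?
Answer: -2683/25260180 ≈ -0.00010621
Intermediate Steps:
W(h) = h
L(f) = 13 (L(f) = -1 - 1*(-14) = -1 + 14 = 13)
O(U) = U**2 + 14*U (O(U) = (U**2 + 13*U) + U = U**2 + 14*U)
-622456/O((W(15) - 131)*(179 + 481)) = -622456*1/((14 + (15 - 131)*(179 + 481))*(15 - 131)*(179 + 481)) = -622456*(-1/(76560*(14 - 116*660))) = -622456*(-1/(76560*(14 - 76560))) = -622456/((-76560*(-76546))) = -622456/5860361760 = -622456*1/5860361760 = -2683/25260180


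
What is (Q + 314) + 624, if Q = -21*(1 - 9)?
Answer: 1106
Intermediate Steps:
Q = 168 (Q = -21*(-8) = 168)
(Q + 314) + 624 = (168 + 314) + 624 = 482 + 624 = 1106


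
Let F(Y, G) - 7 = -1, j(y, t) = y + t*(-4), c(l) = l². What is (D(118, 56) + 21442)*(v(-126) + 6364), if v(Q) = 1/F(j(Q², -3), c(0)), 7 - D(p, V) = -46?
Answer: 273595525/2 ≈ 1.3680e+8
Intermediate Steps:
D(p, V) = 53 (D(p, V) = 7 - 1*(-46) = 7 + 46 = 53)
j(y, t) = y - 4*t
F(Y, G) = 6 (F(Y, G) = 7 - 1 = 6)
v(Q) = ⅙ (v(Q) = 1/6 = ⅙)
(D(118, 56) + 21442)*(v(-126) + 6364) = (53 + 21442)*(⅙ + 6364) = 21495*(38185/6) = 273595525/2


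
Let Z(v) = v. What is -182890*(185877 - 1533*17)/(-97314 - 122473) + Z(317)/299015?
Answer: 8739834224656079/65719609805 ≈ 1.3299e+5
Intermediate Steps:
-182890*(185877 - 1533*17)/(-97314 - 122473) + Z(317)/299015 = -182890*(185877 - 1533*17)/(-97314 - 122473) + 317/299015 = -182890/((-219787/(185877 - 26061))) + 317*(1/299015) = -182890/((-219787/159816)) + 317/299015 = -182890/((-219787*1/159816)) + 317/299015 = -182890/(-219787/159816) + 317/299015 = -182890*(-159816/219787) + 317/299015 = 29228748240/219787 + 317/299015 = 8739834224656079/65719609805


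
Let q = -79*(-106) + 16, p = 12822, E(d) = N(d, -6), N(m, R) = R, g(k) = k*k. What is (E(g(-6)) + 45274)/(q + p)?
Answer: 11317/5303 ≈ 2.1341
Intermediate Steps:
g(k) = k**2
E(d) = -6
q = 8390 (q = 8374 + 16 = 8390)
(E(g(-6)) + 45274)/(q + p) = (-6 + 45274)/(8390 + 12822) = 45268/21212 = 45268*(1/21212) = 11317/5303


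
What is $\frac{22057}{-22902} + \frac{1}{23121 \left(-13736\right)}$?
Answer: $- \frac{1167513981349}{1212241243752} \approx -0.9631$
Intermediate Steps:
$\frac{22057}{-22902} + \frac{1}{23121 \left(-13736\right)} = 22057 \left(- \frac{1}{22902}\right) + \frac{1}{23121} \left(- \frac{1}{13736}\right) = - \frac{22057}{22902} - \frac{1}{317590056} = - \frac{1167513981349}{1212241243752}$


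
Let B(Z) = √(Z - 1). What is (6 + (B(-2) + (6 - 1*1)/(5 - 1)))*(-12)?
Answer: -87 - 12*I*√3 ≈ -87.0 - 20.785*I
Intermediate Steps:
B(Z) = √(-1 + Z)
(6 + (B(-2) + (6 - 1*1)/(5 - 1)))*(-12) = (6 + (√(-1 - 2) + (6 - 1*1)/(5 - 1)))*(-12) = (6 + (√(-3) + (6 - 1)/4))*(-12) = (6 + (I*√3 + (¼)*5))*(-12) = (6 + (I*√3 + 5/4))*(-12) = (6 + (5/4 + I*√3))*(-12) = (29/4 + I*√3)*(-12) = -87 - 12*I*√3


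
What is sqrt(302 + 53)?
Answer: sqrt(355) ≈ 18.841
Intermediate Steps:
sqrt(302 + 53) = sqrt(355)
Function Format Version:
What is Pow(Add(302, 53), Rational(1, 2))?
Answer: Pow(355, Rational(1, 2)) ≈ 18.841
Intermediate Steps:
Pow(Add(302, 53), Rational(1, 2)) = Pow(355, Rational(1, 2))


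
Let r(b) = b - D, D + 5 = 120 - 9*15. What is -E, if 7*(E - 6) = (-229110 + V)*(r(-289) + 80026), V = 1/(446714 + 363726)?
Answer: 14809272420140563/5673080 ≈ 2.6104e+9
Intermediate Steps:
D = -20 (D = -5 + (120 - 9*15) = -5 + (120 - 1*135) = -5 + (120 - 135) = -5 - 15 = -20)
r(b) = 20 + b (r(b) = b - 1*(-20) = b + 20 = 20 + b)
V = 1/810440 ≈ 1.2339e-6
E = -14809272420140563/5673080 (E = 6 + ((-229110 + 1/810440)*((20 - 289) + 80026))/7 = 6 + (-185679908399*(-269 + 80026)/810440)/7 = 6 + (-185679908399/810440*79757)/7 = 6 + (⅐)*(-14809272454179043/810440) = 6 - 14809272454179043/5673080 = -14809272420140563/5673080 ≈ -2.6104e+9)
-E = -1*(-14809272420140563/5673080) = 14809272420140563/5673080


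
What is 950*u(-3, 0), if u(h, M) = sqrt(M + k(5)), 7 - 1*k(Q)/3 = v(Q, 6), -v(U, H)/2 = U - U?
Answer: 950*sqrt(21) ≈ 4353.4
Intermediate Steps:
v(U, H) = 0 (v(U, H) = -2*(U - U) = -2*0 = 0)
k(Q) = 21 (k(Q) = 21 - 3*0 = 21 + 0 = 21)
u(h, M) = sqrt(21 + M) (u(h, M) = sqrt(M + 21) = sqrt(21 + M))
950*u(-3, 0) = 950*sqrt(21 + 0) = 950*sqrt(21)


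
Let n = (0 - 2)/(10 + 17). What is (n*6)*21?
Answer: -28/3 ≈ -9.3333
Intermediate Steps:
n = -2/27 ≈ -0.074074
(n*6)*21 = -2/27*6*21 = -4/9*21 = -28/3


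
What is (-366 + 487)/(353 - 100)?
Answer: 11/23 ≈ 0.47826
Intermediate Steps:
(-366 + 487)/(353 - 100) = 121/253 = 121*(1/253) = 11/23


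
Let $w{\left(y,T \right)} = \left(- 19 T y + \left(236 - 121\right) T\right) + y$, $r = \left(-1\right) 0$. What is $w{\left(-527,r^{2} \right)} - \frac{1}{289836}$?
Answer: $- \frac{152743573}{289836} \approx -527.0$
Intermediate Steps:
$r = 0$
$w{\left(y,T \right)} = y + 115 T - 19 T y$ ($w{\left(y,T \right)} = \left(- 19 T y + 115 T\right) + y = \left(115 T - 19 T y\right) + y = y + 115 T - 19 T y$)
$w{\left(-527,r^{2} \right)} - \frac{1}{289836} = \left(-527 + 115 \cdot 0^{2} - 19 \cdot 0^{2} \left(-527\right)\right) - \frac{1}{289836} = \left(-527 + 115 \cdot 0 - 0 \left(-527\right)\right) - \frac{1}{289836} = \left(-527 + 0 + 0\right) - \frac{1}{289836} = -527 - \frac{1}{289836} = - \frac{152743573}{289836}$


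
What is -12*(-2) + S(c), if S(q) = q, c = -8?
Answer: 16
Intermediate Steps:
-12*(-2) + S(c) = -12*(-2) - 8 = 24 - 8 = 16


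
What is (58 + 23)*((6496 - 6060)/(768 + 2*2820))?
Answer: 981/178 ≈ 5.5112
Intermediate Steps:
(58 + 23)*((6496 - 6060)/(768 + 2*2820)) = 81*(436/(768 + 5640)) = 81*(436/6408) = 81*(436*(1/6408)) = 81*(109/1602) = 981/178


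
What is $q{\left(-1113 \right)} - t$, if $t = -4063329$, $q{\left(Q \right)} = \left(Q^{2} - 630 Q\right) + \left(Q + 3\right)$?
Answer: $6002178$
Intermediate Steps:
$q{\left(Q \right)} = 3 + Q^{2} - 629 Q$ ($q{\left(Q \right)} = \left(Q^{2} - 630 Q\right) + \left(3 + Q\right) = 3 + Q^{2} - 629 Q$)
$q{\left(-1113 \right)} - t = \left(3 + \left(-1113\right)^{2} - -700077\right) - -4063329 = \left(3 + 1238769 + 700077\right) + 4063329 = 1938849 + 4063329 = 6002178$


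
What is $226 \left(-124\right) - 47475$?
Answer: $-75499$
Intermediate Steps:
$226 \left(-124\right) - 47475 = -28024 - 47475 = -75499$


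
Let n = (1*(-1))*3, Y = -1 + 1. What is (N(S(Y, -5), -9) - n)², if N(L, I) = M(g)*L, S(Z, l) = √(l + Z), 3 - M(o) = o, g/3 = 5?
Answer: -711 - 72*I*√5 ≈ -711.0 - 161.0*I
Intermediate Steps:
g = 15 (g = 3*5 = 15)
M(o) = 3 - o
Y = 0
S(Z, l) = √(Z + l)
N(L, I) = -12*L (N(L, I) = (3 - 1*15)*L = (3 - 15)*L = -12*L)
n = -3 (n = -1*3 = -3)
(N(S(Y, -5), -9) - n)² = (-12*√(0 - 5) - 1*(-3))² = (-12*I*√5 + 3)² = (3 - 12*I*√5)²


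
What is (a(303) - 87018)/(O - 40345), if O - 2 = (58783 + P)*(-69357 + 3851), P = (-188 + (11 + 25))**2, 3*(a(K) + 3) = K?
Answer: 17384/1072826033 ≈ 1.6204e-5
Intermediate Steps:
a(K) = -3 + K/3
P = 23104 (P = (-188 + 36)**2 = (-152)**2 = 23104)
O = -5364089820 (O = 2 + (58783 + 23104)*(-69357 + 3851) = 2 + 81887*(-65506) = 2 - 5364089822 = -5364089820)
(a(303) - 87018)/(O - 40345) = ((-3 + (1/3)*303) - 87018)/(-5364089820 - 40345) = ((-3 + 101) - 87018)/(-5364130165) = (98 - 87018)*(-1/5364130165) = -86920*(-1/5364130165) = 17384/1072826033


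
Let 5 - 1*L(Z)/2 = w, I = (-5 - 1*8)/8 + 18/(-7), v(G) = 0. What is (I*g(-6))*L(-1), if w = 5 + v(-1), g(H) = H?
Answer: 0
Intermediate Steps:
I = -235/56 (I = (-5 - 8)*(⅛) + 18*(-⅐) = -13*⅛ - 18/7 = -13/8 - 18/7 = -235/56 ≈ -4.1964)
w = 5 (w = 5 + 0 = 5)
L(Z) = 0 (L(Z) = 10 - 2*5 = 10 - 10 = 0)
(I*g(-6))*L(-1) = -235/56*(-6)*0 = (705/28)*0 = 0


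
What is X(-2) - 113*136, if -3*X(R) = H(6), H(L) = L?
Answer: -15370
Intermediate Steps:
X(R) = -2 (X(R) = -⅓*6 = -2)
X(-2) - 113*136 = -2 - 113*136 = -2 - 15368 = -15370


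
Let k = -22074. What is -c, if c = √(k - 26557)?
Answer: -I*√48631 ≈ -220.52*I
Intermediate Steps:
c = I*√48631 (c = √(-22074 - 26557) = √(-48631) = I*√48631 ≈ 220.52*I)
-c = -I*√48631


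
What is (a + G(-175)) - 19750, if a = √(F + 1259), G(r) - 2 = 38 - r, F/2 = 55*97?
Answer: -19535 + √11929 ≈ -19426.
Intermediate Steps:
F = 10670 (F = 2*(55*97) = 2*5335 = 10670)
G(r) = 40 - r (G(r) = 2 + (38 - r) = 40 - r)
a = √11929 (a = √(10670 + 1259) = √11929 ≈ 109.22)
(a + G(-175)) - 19750 = (√11929 + (40 - 1*(-175))) - 19750 = (√11929 + (40 + 175)) - 19750 = (√11929 + 215) - 19750 = (215 + √11929) - 19750 = -19535 + √11929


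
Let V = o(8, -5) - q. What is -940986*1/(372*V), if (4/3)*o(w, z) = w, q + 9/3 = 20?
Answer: 156831/682 ≈ 229.96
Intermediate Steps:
q = 17 (q = -3 + 20 = 17)
o(w, z) = 3*w/4
V = -11 (V = (¾)*8 - 1*17 = 6 - 17 = -11)
-940986*1/(372*V) = -940986/(-11*(-6)*(-62)) = -940986/(66*(-62)) = -940986/(-4092) = -940986*(-1/4092) = 156831/682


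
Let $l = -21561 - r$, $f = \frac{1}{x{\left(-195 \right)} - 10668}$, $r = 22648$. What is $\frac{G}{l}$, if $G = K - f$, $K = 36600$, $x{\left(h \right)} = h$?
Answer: $- \frac{397585801}{480242367} \approx -0.82789$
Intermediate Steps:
$f = - \frac{1}{10863}$ ($f = \frac{1}{-195 - 10668} = \frac{1}{-10863} = - \frac{1}{10863} \approx -9.2056 \cdot 10^{-5}$)
$G = \frac{397585801}{10863}$ ($G = 36600 - - \frac{1}{10863} = 36600 + \frac{1}{10863} = \frac{397585801}{10863} \approx 36600.0$)
$l = -44209$ ($l = -21561 - 22648 = -44209$)
$\frac{G}{l} = \frac{397585801}{10863 \left(-44209\right)} = \frac{397585801}{10863} \left(- \frac{1}{44209}\right) = - \frac{397585801}{480242367}$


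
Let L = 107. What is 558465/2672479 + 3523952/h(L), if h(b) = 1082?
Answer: 151907935099/46639069 ≈ 3257.1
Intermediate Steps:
558465/2672479 + 3523952/h(L) = 558465/2672479 + 3523952/1082 = 558465*(1/2672479) + 3523952*(1/1082) = 18015/86209 + 1761976/541 = 151907935099/46639069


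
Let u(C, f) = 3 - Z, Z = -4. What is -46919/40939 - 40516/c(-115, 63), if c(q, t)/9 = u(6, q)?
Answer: -237377203/368451 ≈ -644.26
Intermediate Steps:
u(C, f) = 7 (u(C, f) = 3 - 1*(-4) = 3 + 4 = 7)
c(q, t) = 63 (c(q, t) = 9*7 = 63)
-46919/40939 - 40516/c(-115, 63) = -46919/40939 - 40516/63 = -46919*1/40939 - 40516*1/63 = -46919/40939 - 5788/9 = -237377203/368451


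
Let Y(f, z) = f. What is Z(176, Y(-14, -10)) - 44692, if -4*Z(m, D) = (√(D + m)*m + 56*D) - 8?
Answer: -44494 - 396*√2 ≈ -45054.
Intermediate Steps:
Z(m, D) = 2 - 14*D - m*√(D + m)/4 (Z(m, D) = -((√(D + m)*m + 56*D) - 8)/4 = -((m*√(D + m) + 56*D) - 8)/4 = -((56*D + m*√(D + m)) - 8)/4 = -(-8 + 56*D + m*√(D + m))/4 = 2 - 14*D - m*√(D + m)/4)
Z(176, Y(-14, -10)) - 44692 = (2 - 14*(-14) - ¼*176*√(-14 + 176)) - 44692 = (2 + 196 - ¼*176*√162) - 44692 = (2 + 196 - ¼*176*9*√2) - 44692 = (2 + 196 - 396*√2) - 44692 = (198 - 396*√2) - 44692 = -44494 - 396*√2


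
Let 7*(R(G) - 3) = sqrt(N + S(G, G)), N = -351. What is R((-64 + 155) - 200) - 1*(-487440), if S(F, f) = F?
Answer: 487443 + 2*I*sqrt(115)/7 ≈ 4.8744e+5 + 3.0639*I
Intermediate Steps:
R(G) = 3 + sqrt(-351 + G)/7
R((-64 + 155) - 200) - 1*(-487440) = (3 + sqrt(-351 + ((-64 + 155) - 200))/7) - 1*(-487440) = (3 + sqrt(-351 + (91 - 200))/7) + 487440 = (3 + sqrt(-351 - 109)/7) + 487440 = (3 + sqrt(-460)/7) + 487440 = (3 + (2*I*sqrt(115))/7) + 487440 = (3 + 2*I*sqrt(115)/7) + 487440 = 487443 + 2*I*sqrt(115)/7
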